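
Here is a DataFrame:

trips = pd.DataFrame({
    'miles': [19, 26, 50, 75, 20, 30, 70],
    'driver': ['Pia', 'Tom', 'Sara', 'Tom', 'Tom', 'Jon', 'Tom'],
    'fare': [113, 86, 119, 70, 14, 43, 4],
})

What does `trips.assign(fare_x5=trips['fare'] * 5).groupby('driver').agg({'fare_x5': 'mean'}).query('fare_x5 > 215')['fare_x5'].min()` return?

217.5

add column fare_x5 = trips['fare'] * 5:
   miles driver  fare  fare_x5
0     19    Pia   113      565
1     26    Tom    86      430
2     50   Sara   119      595
3     75    Tom    70      350
4     20    Tom    14       70
5     30    Jon    43      215
6     70    Tom     4       20
group by driver, mean of fare_x5:
        fare_x5
driver         
Jon       215.0
Pia       565.0
Sara      595.0
Tom       217.5
filter rows where fare_x5 > 215:
        fare_x5
driver         
Pia       565.0
Sara      595.0
Tom       217.5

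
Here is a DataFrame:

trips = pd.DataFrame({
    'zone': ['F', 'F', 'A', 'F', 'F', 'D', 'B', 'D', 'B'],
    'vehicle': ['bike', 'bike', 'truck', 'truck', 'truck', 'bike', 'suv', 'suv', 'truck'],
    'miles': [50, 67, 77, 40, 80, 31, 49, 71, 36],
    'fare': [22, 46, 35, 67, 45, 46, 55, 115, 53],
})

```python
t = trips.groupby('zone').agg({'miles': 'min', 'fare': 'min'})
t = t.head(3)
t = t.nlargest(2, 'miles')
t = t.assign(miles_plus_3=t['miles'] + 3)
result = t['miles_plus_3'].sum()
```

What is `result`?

group by zone: min(miles), min(fare):
      miles  fare
zone             
A        77    35
B        36    53
D        31    46
F        40    22
take first 3 rows:
      miles  fare
zone             
A        77    35
B        36    53
D        31    46
take 2 rows with largest miles:
      miles  fare
zone             
A        77    35
B        36    53
add column miles_plus_3 = t['miles'] + 3:
      miles  fare  miles_plus_3
zone                           
A        77    35            80
B        36    53            39
So sum() = 119.

119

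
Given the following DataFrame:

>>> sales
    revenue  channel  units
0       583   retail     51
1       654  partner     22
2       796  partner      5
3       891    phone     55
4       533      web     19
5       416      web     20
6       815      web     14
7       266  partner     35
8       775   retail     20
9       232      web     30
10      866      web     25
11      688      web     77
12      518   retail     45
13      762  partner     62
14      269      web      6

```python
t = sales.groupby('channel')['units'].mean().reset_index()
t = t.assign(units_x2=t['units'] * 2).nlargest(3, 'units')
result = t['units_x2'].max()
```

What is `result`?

110.0

group by channel, mean of units:
channel
partner    31.000000
phone      55.000000
retail     38.666667
web        27.285714
Name: units, dtype: float64
reset_index():
   channel      units
0  partner  31.000000
1    phone  55.000000
2   retail  38.666667
3      web  27.285714
add column units_x2 = t['units'] * 2:
   channel      units    units_x2
0  partner  31.000000   62.000000
1    phone  55.000000  110.000000
2   retail  38.666667   77.333333
3      web  27.285714   54.571429
take 3 rows with largest units:
   channel      units    units_x2
1    phone  55.000000  110.000000
2   retail  38.666667   77.333333
0  partner  31.000000   62.000000
Taking the max of column 'units_x2' gives 110.0.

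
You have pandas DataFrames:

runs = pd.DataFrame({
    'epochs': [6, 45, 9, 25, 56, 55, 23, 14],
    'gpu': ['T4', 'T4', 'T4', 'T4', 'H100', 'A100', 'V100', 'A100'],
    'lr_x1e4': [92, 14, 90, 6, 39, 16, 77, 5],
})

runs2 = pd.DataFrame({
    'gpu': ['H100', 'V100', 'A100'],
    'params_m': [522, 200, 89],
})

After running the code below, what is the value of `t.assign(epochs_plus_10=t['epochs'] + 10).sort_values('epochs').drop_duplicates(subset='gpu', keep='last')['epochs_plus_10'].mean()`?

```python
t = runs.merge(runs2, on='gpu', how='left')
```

merge on 'gpu' (how='left') → 8 rows:
   epochs   gpu  lr_x1e4  params_m
0       6    T4       92       NaN
1      45    T4       14       NaN
2       9    T4       90       NaN
3      25    T4        6       NaN
4      56  H100       39     522.0
5      55  A100       16      89.0
6      23  V100       77     200.0
7      14  A100        5      89.0
add column epochs_plus_10 = t['epochs'] + 10:
   epochs   gpu  lr_x1e4  params_m  epochs_plus_10
0       6    T4       92       NaN              16
1      45    T4       14       NaN              55
2       9    T4       90       NaN              19
3      25    T4        6       NaN              35
4      56  H100       39     522.0              66
5      55  A100       16      89.0              65
6      23  V100       77     200.0              33
7      14  A100        5      89.0              24
sort by epochs:
   epochs   gpu  lr_x1e4  params_m  epochs_plus_10
0       6    T4       92       NaN              16
2       9    T4       90       NaN              19
7      14  A100        5      89.0              24
6      23  V100       77     200.0              33
3      25    T4        6       NaN              35
1      45    T4       14       NaN              55
5      55  A100       16      89.0              65
4      56  H100       39     522.0              66
drop duplicate gpu (keep=last):
   epochs   gpu  lr_x1e4  params_m  epochs_plus_10
6      23  V100       77     200.0              33
1      45    T4       14       NaN              55
5      55  A100       16      89.0              65
4      56  H100       39     522.0              66

54.75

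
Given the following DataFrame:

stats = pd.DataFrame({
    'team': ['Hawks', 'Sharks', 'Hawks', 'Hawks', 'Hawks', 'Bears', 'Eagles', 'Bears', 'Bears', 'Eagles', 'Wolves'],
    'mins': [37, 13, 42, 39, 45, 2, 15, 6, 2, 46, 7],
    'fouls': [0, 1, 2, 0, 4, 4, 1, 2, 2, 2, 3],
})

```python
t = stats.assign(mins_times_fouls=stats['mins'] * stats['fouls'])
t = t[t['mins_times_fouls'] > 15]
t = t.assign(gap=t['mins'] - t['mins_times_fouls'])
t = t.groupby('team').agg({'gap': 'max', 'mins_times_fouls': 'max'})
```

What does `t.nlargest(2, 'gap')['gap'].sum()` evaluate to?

add column mins_times_fouls = stats['mins'] * stats['fouls']:
      team  mins  fouls  mins_times_fouls
0    Hawks    37      0                 0
1   Sharks    13      1                13
2    Hawks    42      2                84
3    Hawks    39      0                 0
4    Hawks    45      4               180
5    Bears     2      4                 8
6   Eagles    15      1                15
7    Bears     6      2                12
8    Bears     2      2                 4
9   Eagles    46      2                92
10  Wolves     7      3                21
filter rows where mins_times_fouls > 15:
      team  mins  fouls  mins_times_fouls
2    Hawks    42      2                84
4    Hawks    45      4               180
9   Eagles    46      2                92
10  Wolves     7      3                21
add column gap = t['mins'] - t['mins_times_fouls']:
      team  mins  fouls  mins_times_fouls  gap
2    Hawks    42      2                84  -42
4    Hawks    45      4               180 -135
9   Eagles    46      2                92  -46
10  Wolves     7      3                21  -14
group by team: max(gap), max(mins_times_fouls):
        gap  mins_times_fouls
team                         
Eagles  -46                92
Hawks   -42               180
Wolves  -14                21
take 2 rows with largest gap:
        gap  mins_times_fouls
team                         
Wolves  -14                21
Hawks   -42               180
sum of column 'gap' → -56

-56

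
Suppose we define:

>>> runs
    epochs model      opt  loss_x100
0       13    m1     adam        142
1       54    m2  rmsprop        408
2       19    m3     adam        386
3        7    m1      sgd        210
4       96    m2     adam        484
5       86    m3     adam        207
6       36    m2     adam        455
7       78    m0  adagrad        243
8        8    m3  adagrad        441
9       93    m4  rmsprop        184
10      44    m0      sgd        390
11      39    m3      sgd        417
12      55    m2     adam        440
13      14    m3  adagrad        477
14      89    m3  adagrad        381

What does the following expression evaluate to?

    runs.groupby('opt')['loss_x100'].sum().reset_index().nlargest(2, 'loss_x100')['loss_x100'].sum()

group by opt, sum of loss_x100:
opt
adagrad    1542
adam       2114
rmsprop     592
sgd        1017
Name: loss_x100, dtype: int64
reset_index():
       opt  loss_x100
0  adagrad       1542
1     adam       2114
2  rmsprop        592
3      sgd       1017
take 2 rows with largest loss_x100:
       opt  loss_x100
1     adam       2114
0  adagrad       1542
Finally, sum of column 'loss_x100' = 3656.

3656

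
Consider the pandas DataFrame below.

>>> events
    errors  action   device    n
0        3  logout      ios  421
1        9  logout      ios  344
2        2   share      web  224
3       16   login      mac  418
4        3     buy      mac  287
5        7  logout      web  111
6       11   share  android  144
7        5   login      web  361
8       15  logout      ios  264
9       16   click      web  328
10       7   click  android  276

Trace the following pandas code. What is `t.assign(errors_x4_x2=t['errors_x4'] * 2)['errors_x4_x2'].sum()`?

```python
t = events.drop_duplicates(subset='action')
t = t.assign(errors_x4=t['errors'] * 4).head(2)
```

40

drop duplicate action (keep=first):
   errors  action device    n
0       3  logout    ios  421
2       2   share    web  224
3      16   login    mac  418
4       3     buy    mac  287
9      16   click    web  328
add column errors_x4 = t['errors'] * 4:
   errors  action device    n  errors_x4
0       3  logout    ios  421         12
2       2   share    web  224          8
3      16   login    mac  418         64
4       3     buy    mac  287         12
9      16   click    web  328         64
take first 2 rows:
   errors  action device    n  errors_x4
0       3  logout    ios  421         12
2       2   share    web  224          8
add column errors_x4_x2 = t['errors_x4'] * 2:
   errors  action device    n  errors_x4  errors_x4_x2
0       3  logout    ios  421         12            24
2       2   share    web  224          8            16
Reading off the sum of column 'errors_x4_x2', we get 40.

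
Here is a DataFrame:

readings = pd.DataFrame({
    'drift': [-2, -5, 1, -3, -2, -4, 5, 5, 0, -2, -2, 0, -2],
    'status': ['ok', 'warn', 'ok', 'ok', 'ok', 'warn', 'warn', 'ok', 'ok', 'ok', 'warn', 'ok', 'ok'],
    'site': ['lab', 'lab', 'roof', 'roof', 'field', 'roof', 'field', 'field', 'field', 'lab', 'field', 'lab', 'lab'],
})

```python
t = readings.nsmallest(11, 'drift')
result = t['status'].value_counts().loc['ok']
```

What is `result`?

8

take 11 rows with smallest drift:
    drift status   site
1      -5   warn    lab
5      -4   warn   roof
3      -3     ok   roof
0      -2     ok    lab
4      -2     ok  field
9      -2     ok    lab
10     -2   warn  field
12     -2     ok    lab
8       0     ok  field
11      0     ok    lab
2       1     ok   roof
value_counts of status:
status
ok      8
warn    3
Name: count, dtype: int64
So loc['ok'] = 8.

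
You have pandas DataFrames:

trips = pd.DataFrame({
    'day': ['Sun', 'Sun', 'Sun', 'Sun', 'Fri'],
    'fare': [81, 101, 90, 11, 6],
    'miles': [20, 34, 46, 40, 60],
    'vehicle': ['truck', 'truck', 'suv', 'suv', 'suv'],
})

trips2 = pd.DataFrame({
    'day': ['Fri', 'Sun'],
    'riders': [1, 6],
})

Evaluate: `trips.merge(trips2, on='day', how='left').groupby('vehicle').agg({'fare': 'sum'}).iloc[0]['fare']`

107

merge on 'day' (how='left') → 5 rows:
   day  fare  miles vehicle  riders
0  Sun    81     20   truck       6
1  Sun   101     34   truck       6
2  Sun    90     46     suv       6
3  Sun    11     40     suv       6
4  Fri     6     60     suv       1
group by vehicle, sum of fare:
         fare
vehicle      
suv       107
truck     182
So iloc[0]['fare'] = 107.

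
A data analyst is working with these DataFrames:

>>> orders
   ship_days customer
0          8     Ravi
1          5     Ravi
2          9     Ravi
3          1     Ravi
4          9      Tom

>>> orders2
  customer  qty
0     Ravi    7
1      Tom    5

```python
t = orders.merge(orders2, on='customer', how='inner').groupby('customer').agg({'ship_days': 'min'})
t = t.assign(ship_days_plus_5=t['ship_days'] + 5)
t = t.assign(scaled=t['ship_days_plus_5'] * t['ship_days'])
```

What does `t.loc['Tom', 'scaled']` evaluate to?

126

merge on 'customer' (how='inner') → 5 rows:
   ship_days customer  qty
0          8     Ravi    7
1          5     Ravi    7
2          9     Ravi    7
3          1     Ravi    7
4          9      Tom    5
group by customer, min of ship_days:
          ship_days
customer           
Ravi              1
Tom               9
add column ship_days_plus_5 = t['ship_days'] + 5:
          ship_days  ship_days_plus_5
customer                             
Ravi              1                 6
Tom               9                14
add column scaled = t['ship_days_plus_5'] * t['ship_days']:
          ship_days  ship_days_plus_5  scaled
customer                                     
Ravi              1                 6       6
Tom               9                14     126
The value at row 'Tom', column 'scaled' is 126.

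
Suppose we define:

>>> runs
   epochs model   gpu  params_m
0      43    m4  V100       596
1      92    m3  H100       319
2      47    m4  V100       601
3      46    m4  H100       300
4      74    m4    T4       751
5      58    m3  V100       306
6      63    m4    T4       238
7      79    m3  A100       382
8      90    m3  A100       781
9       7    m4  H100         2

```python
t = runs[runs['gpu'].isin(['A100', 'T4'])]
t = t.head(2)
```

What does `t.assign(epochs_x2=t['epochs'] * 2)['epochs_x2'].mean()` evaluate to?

137.0

filter rows where gpu in ['A100', 'T4']:
   epochs model   gpu  params_m
4      74    m4    T4       751
6      63    m4    T4       238
7      79    m3  A100       382
8      90    m3  A100       781
take first 2 rows:
   epochs model gpu  params_m
4      74    m4  T4       751
6      63    m4  T4       238
add column epochs_x2 = t['epochs'] * 2:
   epochs model gpu  params_m  epochs_x2
4      74    m4  T4       751        148
6      63    m4  T4       238        126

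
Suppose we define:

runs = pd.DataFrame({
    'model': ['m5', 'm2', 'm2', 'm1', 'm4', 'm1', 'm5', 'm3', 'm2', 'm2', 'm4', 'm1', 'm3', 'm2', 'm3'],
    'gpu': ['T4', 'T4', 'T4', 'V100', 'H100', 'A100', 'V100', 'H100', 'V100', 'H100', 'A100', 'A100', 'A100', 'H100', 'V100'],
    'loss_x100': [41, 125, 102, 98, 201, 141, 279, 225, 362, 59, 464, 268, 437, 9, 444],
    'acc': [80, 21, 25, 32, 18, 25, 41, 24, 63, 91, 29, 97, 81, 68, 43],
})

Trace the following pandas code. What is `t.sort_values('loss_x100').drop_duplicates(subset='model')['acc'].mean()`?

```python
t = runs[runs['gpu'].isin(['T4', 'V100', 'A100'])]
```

filter rows where gpu in ['T4', 'V100', 'A100']:
   model   gpu  loss_x100  acc
0     m5    T4         41   80
1     m2    T4        125   21
2     m2    T4        102   25
3     m1  V100         98   32
5     m1  A100        141   25
6     m5  V100        279   41
8     m2  V100        362   63
10    m4  A100        464   29
11    m1  A100        268   97
12    m3  A100        437   81
14    m3  V100        444   43
sort by loss_x100:
   model   gpu  loss_x100  acc
0     m5    T4         41   80
3     m1  V100         98   32
2     m2    T4        102   25
1     m2    T4        125   21
5     m1  A100        141   25
11    m1  A100        268   97
6     m5  V100        279   41
8     m2  V100        362   63
12    m3  A100        437   81
14    m3  V100        444   43
10    m4  A100        464   29
drop duplicate model (keep=first):
   model   gpu  loss_x100  acc
0     m5    T4         41   80
3     m1  V100         98   32
2     m2    T4        102   25
12    m3  A100        437   81
10    m4  A100        464   29
So mean() = 49.4.

49.4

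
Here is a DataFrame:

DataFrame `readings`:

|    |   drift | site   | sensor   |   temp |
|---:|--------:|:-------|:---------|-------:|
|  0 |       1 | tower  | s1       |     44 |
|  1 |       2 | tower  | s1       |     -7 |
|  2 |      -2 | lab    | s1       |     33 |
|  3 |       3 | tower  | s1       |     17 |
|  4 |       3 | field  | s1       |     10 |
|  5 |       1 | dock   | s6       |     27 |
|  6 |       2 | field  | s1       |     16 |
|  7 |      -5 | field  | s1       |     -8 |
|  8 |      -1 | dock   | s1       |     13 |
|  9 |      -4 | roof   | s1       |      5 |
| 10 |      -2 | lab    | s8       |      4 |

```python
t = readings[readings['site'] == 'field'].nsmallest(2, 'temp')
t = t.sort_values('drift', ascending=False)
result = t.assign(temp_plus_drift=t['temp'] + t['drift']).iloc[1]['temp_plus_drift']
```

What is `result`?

-13

filter rows where site == 'field':
   drift   site sensor  temp
4      3  field     s1    10
6      2  field     s1    16
7     -5  field     s1    -8
take 2 rows with smallest temp:
   drift   site sensor  temp
7     -5  field     s1    -8
4      3  field     s1    10
sort by drift descending:
   drift   site sensor  temp
4      3  field     s1    10
7     -5  field     s1    -8
add column temp_plus_drift = t['temp'] + t['drift']:
   drift   site sensor  temp  temp_plus_drift
4      3  field     s1    10               13
7     -5  field     s1    -8              -13
Then the value at position 1, column 'temp_plus_drift': -13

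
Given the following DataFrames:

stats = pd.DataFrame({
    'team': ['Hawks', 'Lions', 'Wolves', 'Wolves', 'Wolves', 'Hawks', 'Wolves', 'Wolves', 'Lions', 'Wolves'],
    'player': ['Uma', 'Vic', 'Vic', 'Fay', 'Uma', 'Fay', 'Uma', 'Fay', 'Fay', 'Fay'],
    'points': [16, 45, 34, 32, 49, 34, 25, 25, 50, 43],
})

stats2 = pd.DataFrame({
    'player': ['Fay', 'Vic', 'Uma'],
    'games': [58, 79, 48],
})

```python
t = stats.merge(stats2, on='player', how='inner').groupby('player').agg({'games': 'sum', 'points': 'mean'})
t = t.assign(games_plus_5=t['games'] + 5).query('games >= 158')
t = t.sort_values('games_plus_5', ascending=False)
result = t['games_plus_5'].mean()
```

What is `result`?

229.0

merge on 'player' (how='inner') → 10 rows:
     team player  points  games
0   Hawks    Uma      16     48
1   Lions    Vic      45     79
2  Wolves    Vic      34     79
3  Wolves    Fay      32     58
4  Wolves    Uma      49     48
5   Hawks    Fay      34     58
6  Wolves    Uma      25     48
7  Wolves    Fay      25     58
8   Lions    Fay      50     58
9  Wolves    Fay      43     58
group by player: sum(games), mean(points):
        games  points
player               
Fay       290    36.8
Uma       144    30.0
Vic       158    39.5
add column games_plus_5 = t['games'] + 5:
        games  points  games_plus_5
player                             
Fay       290    36.8           295
Uma       144    30.0           149
Vic       158    39.5           163
filter rows where games >= 158:
        games  points  games_plus_5
player                             
Fay       290    36.8           295
Vic       158    39.5           163
sort by games_plus_5 descending:
        games  points  games_plus_5
player                             
Fay       290    36.8           295
Vic       158    39.5           163
Reading off the mean of column 'games_plus_5', we get 229.0.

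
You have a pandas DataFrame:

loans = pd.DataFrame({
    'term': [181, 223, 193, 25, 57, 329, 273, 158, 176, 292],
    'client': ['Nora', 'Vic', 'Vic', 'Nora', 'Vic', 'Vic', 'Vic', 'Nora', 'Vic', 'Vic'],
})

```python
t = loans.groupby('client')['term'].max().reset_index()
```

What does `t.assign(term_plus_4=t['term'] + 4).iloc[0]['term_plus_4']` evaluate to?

group by client, max of term:
client
Nora    181
Vic     329
Name: term, dtype: int64
reset_index():
  client  term
0   Nora   181
1    Vic   329
add column term_plus_4 = t['term'] + 4:
  client  term  term_plus_4
0   Nora   181          185
1    Vic   329          333

185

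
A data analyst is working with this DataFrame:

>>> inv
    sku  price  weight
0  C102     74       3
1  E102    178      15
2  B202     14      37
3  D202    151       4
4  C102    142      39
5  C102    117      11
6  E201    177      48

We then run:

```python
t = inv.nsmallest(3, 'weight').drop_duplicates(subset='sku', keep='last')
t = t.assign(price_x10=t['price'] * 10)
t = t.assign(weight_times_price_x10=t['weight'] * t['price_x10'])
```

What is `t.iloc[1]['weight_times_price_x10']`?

12870

take 3 rows with smallest weight:
    sku  price  weight
0  C102     74       3
3  D202    151       4
5  C102    117      11
drop duplicate sku (keep=last):
    sku  price  weight
3  D202    151       4
5  C102    117      11
add column price_x10 = t['price'] * 10:
    sku  price  weight  price_x10
3  D202    151       4       1510
5  C102    117      11       1170
add column weight_times_price_x10 = t['weight'] * t['price_x10']:
    sku  price  weight  price_x10  weight_times_price_x10
3  D202    151       4       1510                    6040
5  C102    117      11       1170                   12870
Hence 12870.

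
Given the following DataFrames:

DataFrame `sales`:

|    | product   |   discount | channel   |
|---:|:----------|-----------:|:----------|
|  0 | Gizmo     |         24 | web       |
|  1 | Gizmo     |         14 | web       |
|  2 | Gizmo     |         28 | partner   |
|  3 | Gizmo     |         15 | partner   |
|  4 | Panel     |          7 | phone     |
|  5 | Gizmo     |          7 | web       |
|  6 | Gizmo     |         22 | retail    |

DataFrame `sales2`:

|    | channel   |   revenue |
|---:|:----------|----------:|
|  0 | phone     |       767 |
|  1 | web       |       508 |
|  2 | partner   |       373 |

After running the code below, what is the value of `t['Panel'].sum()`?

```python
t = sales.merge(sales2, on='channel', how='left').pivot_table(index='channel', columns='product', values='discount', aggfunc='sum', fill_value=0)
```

merge on 'channel' (how='left') → 7 rows:
  product  discount  channel  revenue
0   Gizmo        24      web    508.0
1   Gizmo        14      web    508.0
2   Gizmo        28  partner    373.0
3   Gizmo        15  partner    373.0
4   Panel         7    phone    767.0
5   Gizmo         7      web    508.0
6   Gizmo        22   retail      NaN
pivot: rows=channel, cols=product, sum(discount):
product  Gizmo  Panel
channel              
partner     43      0
phone        0      7
retail      22      0
web         45      0
The sum of column 'Panel' is 7.

7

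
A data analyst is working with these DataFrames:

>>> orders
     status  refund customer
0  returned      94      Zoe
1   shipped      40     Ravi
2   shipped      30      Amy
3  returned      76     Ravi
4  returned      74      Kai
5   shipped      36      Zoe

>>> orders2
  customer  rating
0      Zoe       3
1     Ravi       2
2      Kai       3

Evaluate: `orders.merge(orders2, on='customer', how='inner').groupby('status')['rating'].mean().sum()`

5.16666666667

merge on 'customer' (how='inner') → 5 rows:
     status  refund customer  rating
0  returned      94      Zoe       3
1   shipped      40     Ravi       2
2  returned      76     Ravi       2
3  returned      74      Kai       3
4   shipped      36      Zoe       3
group by status, mean of rating:
status
returned    2.666667
shipped     2.500000
Name: rating, dtype: float64
Hence 5.16666666667.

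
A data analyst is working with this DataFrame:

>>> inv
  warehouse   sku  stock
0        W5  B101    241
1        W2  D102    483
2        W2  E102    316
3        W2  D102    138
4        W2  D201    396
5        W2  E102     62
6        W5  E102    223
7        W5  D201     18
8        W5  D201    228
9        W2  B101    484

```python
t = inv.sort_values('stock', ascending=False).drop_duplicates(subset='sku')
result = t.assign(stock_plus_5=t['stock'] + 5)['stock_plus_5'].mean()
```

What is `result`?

424.75

sort by stock descending:
  warehouse   sku  stock
9        W2  B101    484
1        W2  D102    483
4        W2  D201    396
2        W2  E102    316
0        W5  B101    241
8        W5  D201    228
6        W5  E102    223
3        W2  D102    138
5        W2  E102     62
7        W5  D201     18
drop duplicate sku (keep=first):
  warehouse   sku  stock
9        W2  B101    484
1        W2  D102    483
4        W2  D201    396
2        W2  E102    316
add column stock_plus_5 = t['stock'] + 5:
  warehouse   sku  stock  stock_plus_5
9        W2  B101    484           489
1        W2  D102    483           488
4        W2  D201    396           401
2        W2  E102    316           321
mean of column 'stock_plus_5' → 424.75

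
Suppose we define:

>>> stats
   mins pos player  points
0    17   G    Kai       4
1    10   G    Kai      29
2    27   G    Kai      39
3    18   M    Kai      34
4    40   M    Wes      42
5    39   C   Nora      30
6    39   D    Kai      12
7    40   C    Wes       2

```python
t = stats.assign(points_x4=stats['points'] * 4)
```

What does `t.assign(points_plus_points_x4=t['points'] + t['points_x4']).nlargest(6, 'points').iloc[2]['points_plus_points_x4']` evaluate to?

add column points_x4 = stats['points'] * 4:
   mins pos player  points  points_x4
0    17   G    Kai       4         16
1    10   G    Kai      29        116
2    27   G    Kai      39        156
3    18   M    Kai      34        136
4    40   M    Wes      42        168
5    39   C   Nora      30        120
6    39   D    Kai      12         48
7    40   C    Wes       2          8
add column points_plus_points_x4 = t['points'] + t['points_x4']:
   mins pos player  points  points_x4  points_plus_points_x4
0    17   G    Kai       4         16                     20
1    10   G    Kai      29        116                    145
2    27   G    Kai      39        156                    195
3    18   M    Kai      34        136                    170
4    40   M    Wes      42        168                    210
5    39   C   Nora      30        120                    150
6    39   D    Kai      12         48                     60
7    40   C    Wes       2          8                     10
take 6 rows with largest points:
   mins pos player  points  points_x4  points_plus_points_x4
4    40   M    Wes      42        168                    210
2    27   G    Kai      39        156                    195
3    18   M    Kai      34        136                    170
5    39   C   Nora      30        120                    150
1    10   G    Kai      29        116                    145
6    39   D    Kai      12         48                     60
Finally, value at position 2, column 'points_plus_points_x4' = 170.

170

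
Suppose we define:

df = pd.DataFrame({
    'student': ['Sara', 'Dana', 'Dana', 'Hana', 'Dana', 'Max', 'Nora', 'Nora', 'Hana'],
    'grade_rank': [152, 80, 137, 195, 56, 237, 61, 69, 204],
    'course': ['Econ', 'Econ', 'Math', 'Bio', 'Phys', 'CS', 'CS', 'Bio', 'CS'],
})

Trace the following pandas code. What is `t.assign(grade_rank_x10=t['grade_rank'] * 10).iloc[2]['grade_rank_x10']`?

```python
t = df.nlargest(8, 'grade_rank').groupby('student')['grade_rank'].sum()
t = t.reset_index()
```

2370

take 8 rows with largest grade_rank:
  student  grade_rank course
5     Max         237     CS
8    Hana         204     CS
3    Hana         195    Bio
0    Sara         152   Econ
2    Dana         137   Math
1    Dana          80   Econ
7    Nora          69    Bio
6    Nora          61     CS
group by student, sum of grade_rank:
student
Dana    217
Hana    399
Max     237
Nora    130
Sara    152
Name: grade_rank, dtype: int64
reset_index():
  student  grade_rank
0    Dana         217
1    Hana         399
2     Max         237
3    Nora         130
4    Sara         152
add column grade_rank_x10 = t['grade_rank'] * 10:
  student  grade_rank  grade_rank_x10
0    Dana         217            2170
1    Hana         399            3990
2     Max         237            2370
3    Nora         130            1300
4    Sara         152            1520
Then the value at position 2, column 'grade_rank_x10': 2370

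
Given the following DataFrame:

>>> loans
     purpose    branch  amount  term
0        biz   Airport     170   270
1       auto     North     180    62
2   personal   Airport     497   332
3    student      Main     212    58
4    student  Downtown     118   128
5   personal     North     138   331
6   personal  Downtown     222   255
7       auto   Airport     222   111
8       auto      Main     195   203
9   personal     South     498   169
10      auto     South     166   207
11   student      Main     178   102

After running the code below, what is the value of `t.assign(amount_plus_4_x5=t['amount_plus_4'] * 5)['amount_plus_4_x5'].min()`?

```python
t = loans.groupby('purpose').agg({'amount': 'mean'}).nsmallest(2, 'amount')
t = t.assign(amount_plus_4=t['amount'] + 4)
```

group by purpose, mean of amount:
              amount
purpose             
auto      190.750000
biz       170.000000
personal  338.750000
student   169.333333
take 2 rows with smallest amount:
             amount
purpose            
student  169.333333
biz      170.000000
add column amount_plus_4 = t['amount'] + 4:
             amount  amount_plus_4
purpose                           
student  169.333333     173.333333
biz      170.000000     174.000000
add column amount_plus_4_x5 = t['amount_plus_4'] * 5:
             amount  amount_plus_4  amount_plus_4_x5
purpose                                             
student  169.333333     173.333333        866.666667
biz      170.000000     174.000000        870.000000
Finally, min of column 'amount_plus_4_x5' = 866.666666667.

866.666666667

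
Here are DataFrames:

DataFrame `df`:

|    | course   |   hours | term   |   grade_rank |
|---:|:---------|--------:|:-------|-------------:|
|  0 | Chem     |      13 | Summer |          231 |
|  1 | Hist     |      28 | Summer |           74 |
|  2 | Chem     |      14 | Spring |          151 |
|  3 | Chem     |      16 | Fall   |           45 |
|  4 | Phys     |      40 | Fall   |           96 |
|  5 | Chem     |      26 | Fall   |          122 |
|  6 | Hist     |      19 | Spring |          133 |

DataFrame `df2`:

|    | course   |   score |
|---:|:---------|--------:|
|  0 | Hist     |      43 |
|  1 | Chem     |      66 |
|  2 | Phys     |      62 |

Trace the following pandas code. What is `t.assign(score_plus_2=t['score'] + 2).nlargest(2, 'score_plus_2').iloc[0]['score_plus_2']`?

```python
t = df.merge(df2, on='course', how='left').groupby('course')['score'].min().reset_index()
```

68

merge on 'course' (how='left') → 7 rows:
  course  hours    term  grade_rank  score
0   Chem     13  Summer         231     66
1   Hist     28  Summer          74     43
2   Chem     14  Spring         151     66
3   Chem     16    Fall          45     66
4   Phys     40    Fall          96     62
5   Chem     26    Fall         122     66
6   Hist     19  Spring         133     43
group by course, min of score:
course
Chem    66
Hist    43
Phys    62
Name: score, dtype: int64
reset_index():
  course  score
0   Chem     66
1   Hist     43
2   Phys     62
add column score_plus_2 = t['score'] + 2:
  course  score  score_plus_2
0   Chem     66            68
1   Hist     43            45
2   Phys     62            64
take 2 rows with largest score_plus_2:
  course  score  score_plus_2
0   Chem     66            68
2   Phys     62            64
value at position 0, column 'score_plus_2' → 68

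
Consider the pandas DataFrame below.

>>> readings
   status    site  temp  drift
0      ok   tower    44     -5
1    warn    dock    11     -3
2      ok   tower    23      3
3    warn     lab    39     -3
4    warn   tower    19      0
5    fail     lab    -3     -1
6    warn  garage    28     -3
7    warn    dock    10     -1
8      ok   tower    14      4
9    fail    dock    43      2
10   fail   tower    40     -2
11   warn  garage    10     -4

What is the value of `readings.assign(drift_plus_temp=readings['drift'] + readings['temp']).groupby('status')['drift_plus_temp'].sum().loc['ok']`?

add column drift_plus_temp = readings['drift'] + readings['temp']:
   status    site  temp  drift  drift_plus_temp
0      ok   tower    44     -5               39
1    warn    dock    11     -3                8
2      ok   tower    23      3               26
3    warn     lab    39     -3               36
4    warn   tower    19      0               19
5    fail     lab    -3     -1               -4
6    warn  garage    28     -3               25
7    warn    dock    10     -1                9
8      ok   tower    14      4               18
9    fail    dock    43      2               45
10   fail   tower    40     -2               38
11   warn  garage    10     -4                6
group by status, sum of drift_plus_temp:
status
fail     79
ok       83
warn    103
Name: drift_plus_temp, dtype: int64
Taking the value at index 'ok' gives 83.

83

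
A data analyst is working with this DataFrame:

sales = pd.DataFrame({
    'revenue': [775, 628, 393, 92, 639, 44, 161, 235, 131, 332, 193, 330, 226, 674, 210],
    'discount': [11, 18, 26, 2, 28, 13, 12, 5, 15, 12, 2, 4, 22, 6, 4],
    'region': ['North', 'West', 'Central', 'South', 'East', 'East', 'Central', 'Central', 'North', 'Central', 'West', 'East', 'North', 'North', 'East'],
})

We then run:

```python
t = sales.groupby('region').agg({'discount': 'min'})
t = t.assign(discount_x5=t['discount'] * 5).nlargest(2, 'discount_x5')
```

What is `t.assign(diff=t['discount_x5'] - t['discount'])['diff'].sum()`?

group by region, min of discount:
         discount
region           
Central         5
East            4
North           6
South           2
West            2
add column discount_x5 = t['discount'] * 5:
         discount  discount_x5
region                        
Central         5           25
East            4           20
North           6           30
South           2           10
West            2           10
take 2 rows with largest discount_x5:
         discount  discount_x5
region                        
North           6           30
Central         5           25
add column diff = t['discount_x5'] - t['discount']:
         discount  discount_x5  diff
region                              
North           6           30    24
Central         5           25    20
Finally, sum of column 'diff' = 44.

44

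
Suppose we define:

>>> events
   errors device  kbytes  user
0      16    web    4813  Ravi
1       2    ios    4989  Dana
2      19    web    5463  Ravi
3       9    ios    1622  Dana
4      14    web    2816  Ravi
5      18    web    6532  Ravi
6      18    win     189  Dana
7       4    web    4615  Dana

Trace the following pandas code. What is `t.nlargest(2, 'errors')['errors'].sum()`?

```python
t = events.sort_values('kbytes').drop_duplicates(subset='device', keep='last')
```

sort by kbytes:
   errors device  kbytes  user
6      18    win     189  Dana
3       9    ios    1622  Dana
4      14    web    2816  Ravi
7       4    web    4615  Dana
0      16    web    4813  Ravi
1       2    ios    4989  Dana
2      19    web    5463  Ravi
5      18    web    6532  Ravi
drop duplicate device (keep=last):
   errors device  kbytes  user
6      18    win     189  Dana
1       2    ios    4989  Dana
5      18    web    6532  Ravi
take 2 rows with largest errors:
   errors device  kbytes  user
6      18    win     189  Dana
5      18    web    6532  Ravi
Then the sum of column 'errors': 36

36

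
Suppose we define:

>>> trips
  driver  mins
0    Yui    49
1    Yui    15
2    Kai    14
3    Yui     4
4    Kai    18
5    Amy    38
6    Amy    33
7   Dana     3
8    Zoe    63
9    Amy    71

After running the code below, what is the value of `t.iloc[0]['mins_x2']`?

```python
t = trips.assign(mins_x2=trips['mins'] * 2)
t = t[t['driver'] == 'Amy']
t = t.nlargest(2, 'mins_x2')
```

add column mins_x2 = trips['mins'] * 2:
  driver  mins  mins_x2
0    Yui    49       98
1    Yui    15       30
2    Kai    14       28
3    Yui     4        8
4    Kai    18       36
5    Amy    38       76
6    Amy    33       66
7   Dana     3        6
8    Zoe    63      126
9    Amy    71      142
filter rows where driver == 'Amy':
  driver  mins  mins_x2
5    Amy    38       76
6    Amy    33       66
9    Amy    71      142
take 2 rows with largest mins_x2:
  driver  mins  mins_x2
9    Amy    71      142
5    Amy    38       76
The value at position 0, column 'mins_x2' is 142.

142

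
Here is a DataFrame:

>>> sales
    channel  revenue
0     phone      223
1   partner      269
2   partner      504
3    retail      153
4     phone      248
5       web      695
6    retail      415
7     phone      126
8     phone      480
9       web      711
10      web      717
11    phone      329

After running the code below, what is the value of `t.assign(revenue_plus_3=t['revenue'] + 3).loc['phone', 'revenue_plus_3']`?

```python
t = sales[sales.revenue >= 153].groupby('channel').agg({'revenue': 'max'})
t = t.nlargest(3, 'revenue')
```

filter rows where revenue >= 153:
    channel  revenue
0     phone      223
1   partner      269
2   partner      504
3    retail      153
4     phone      248
5       web      695
6    retail      415
8     phone      480
9       web      711
10      web      717
11    phone      329
group by channel, max of revenue:
         revenue
channel         
partner      504
phone        480
retail       415
web          717
take 3 rows with largest revenue:
         revenue
channel         
web          717
partner      504
phone        480
add column revenue_plus_3 = t['revenue'] + 3:
         revenue  revenue_plus_3
channel                         
web          717             720
partner      504             507
phone        480             483
Finally, value at row 'phone', column 'revenue_plus_3' = 483.

483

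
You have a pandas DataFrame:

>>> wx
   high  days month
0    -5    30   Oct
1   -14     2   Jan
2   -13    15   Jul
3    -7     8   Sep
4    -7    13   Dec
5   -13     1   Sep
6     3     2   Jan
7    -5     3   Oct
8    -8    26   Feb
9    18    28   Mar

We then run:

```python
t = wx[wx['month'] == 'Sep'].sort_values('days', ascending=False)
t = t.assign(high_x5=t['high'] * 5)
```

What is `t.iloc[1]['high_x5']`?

-65

filter rows where month == 'Sep':
   high  days month
3    -7     8   Sep
5   -13     1   Sep
sort by days descending:
   high  days month
3    -7     8   Sep
5   -13     1   Sep
add column high_x5 = t['high'] * 5:
   high  days month  high_x5
3    -7     8   Sep      -35
5   -13     1   Sep      -65
So iloc[1]['high_x5'] = -65.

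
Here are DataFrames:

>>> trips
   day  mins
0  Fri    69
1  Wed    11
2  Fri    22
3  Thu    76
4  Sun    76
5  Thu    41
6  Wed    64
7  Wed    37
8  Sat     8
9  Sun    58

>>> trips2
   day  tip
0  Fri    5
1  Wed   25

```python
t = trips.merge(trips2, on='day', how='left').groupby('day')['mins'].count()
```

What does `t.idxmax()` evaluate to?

merge on 'day' (how='left') → 10 rows:
   day  mins   tip
0  Fri    69   5.0
1  Wed    11  25.0
2  Fri    22   5.0
3  Thu    76   NaN
4  Sun    76   NaN
5  Thu    41   NaN
6  Wed    64  25.0
7  Wed    37  25.0
8  Sat     8   NaN
9  Sun    58   NaN
group by day, count of mins:
day
Fri    2
Sat    1
Sun    2
Thu    2
Wed    3
Name: mins, dtype: int64
Finally, label with the largest value = Wed.

Wed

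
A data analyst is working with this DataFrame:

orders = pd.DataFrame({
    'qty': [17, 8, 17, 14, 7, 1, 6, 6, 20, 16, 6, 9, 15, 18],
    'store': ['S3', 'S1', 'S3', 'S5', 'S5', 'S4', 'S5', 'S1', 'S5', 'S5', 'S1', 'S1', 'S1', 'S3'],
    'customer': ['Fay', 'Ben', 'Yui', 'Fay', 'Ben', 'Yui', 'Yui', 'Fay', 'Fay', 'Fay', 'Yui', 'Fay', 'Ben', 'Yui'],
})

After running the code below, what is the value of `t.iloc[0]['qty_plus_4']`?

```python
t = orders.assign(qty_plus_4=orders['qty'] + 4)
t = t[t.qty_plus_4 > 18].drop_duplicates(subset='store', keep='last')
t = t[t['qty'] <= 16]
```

20

add column qty_plus_4 = orders['qty'] + 4:
    qty store customer  qty_plus_4
0    17    S3      Fay          21
1     8    S1      Ben          12
2    17    S3      Yui          21
3    14    S5      Fay          18
4     7    S5      Ben          11
5     1    S4      Yui           5
6     6    S5      Yui          10
7     6    S1      Fay          10
8    20    S5      Fay          24
9    16    S5      Fay          20
10    6    S1      Yui          10
11    9    S1      Fay          13
12   15    S1      Ben          19
13   18    S3      Yui          22
filter rows where qty_plus_4 > 18:
    qty store customer  qty_plus_4
0    17    S3      Fay          21
2    17    S3      Yui          21
8    20    S5      Fay          24
9    16    S5      Fay          20
12   15    S1      Ben          19
13   18    S3      Yui          22
drop duplicate store (keep=last):
    qty store customer  qty_plus_4
9    16    S5      Fay          20
12   15    S1      Ben          19
13   18    S3      Yui          22
filter rows where qty <= 16:
    qty store customer  qty_plus_4
9    16    S5      Fay          20
12   15    S1      Ben          19
Finally, value at position 0, column 'qty_plus_4' = 20.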